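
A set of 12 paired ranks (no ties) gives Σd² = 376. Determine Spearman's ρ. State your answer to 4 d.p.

ρ = 1 − 6Σd² / [n(n²−1)] = 1 − 6×376 / (12×143)
  = 1 − 2256/1716 = 1 − 1.31469 ≈ -0.3147

-0.3147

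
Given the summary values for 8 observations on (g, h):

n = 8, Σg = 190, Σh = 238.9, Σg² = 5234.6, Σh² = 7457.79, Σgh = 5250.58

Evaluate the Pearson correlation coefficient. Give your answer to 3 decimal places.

-0.876

r = (nΣgh − ΣgΣh) / √[(nΣg² − (Σg)²)(nΣh² − (Σh)²)]
Numerator: 8×5250.58 − 190×238.9 = -3386.36
Denominator: √[(41876.8 − 36100)(59662.32 − 57073.21)] = √[5776.8 × 2589.11] = 3867.3984
r = -3386.36 / 3867.3984 ≈ -0.876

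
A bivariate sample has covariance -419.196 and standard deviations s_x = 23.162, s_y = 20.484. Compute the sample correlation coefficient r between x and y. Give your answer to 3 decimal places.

-0.884

r = Cov(x,y) / (s_x · s_y) = -419.196 / (23.162 × 20.484)
  = -419.196 / 474.4504 ≈ -0.884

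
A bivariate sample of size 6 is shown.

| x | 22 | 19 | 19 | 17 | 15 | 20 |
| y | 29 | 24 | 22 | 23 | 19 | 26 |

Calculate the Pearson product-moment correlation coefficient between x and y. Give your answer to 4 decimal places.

0.9308

n = 6, Σx = 112, Σy = 143, Σx² = 2120, Σy² = 3467, Σxy = 2708
nΣxy − ΣxΣy = 16248 − 16016 = 232
nΣx² − (Σx)² = 12720 − 12544 = 176; nΣy² − (Σy)² = 20802 − 20449 = 353
r = 232 / √(176 × 353) = 232 / 249.2549 ≈ 0.9308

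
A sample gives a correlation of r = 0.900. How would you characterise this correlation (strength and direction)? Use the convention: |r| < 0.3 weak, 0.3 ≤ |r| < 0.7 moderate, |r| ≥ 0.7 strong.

strong positive

r = 0.900 > 0 so the relationship is positive.
|r| = 0.900, which falls in the strong range.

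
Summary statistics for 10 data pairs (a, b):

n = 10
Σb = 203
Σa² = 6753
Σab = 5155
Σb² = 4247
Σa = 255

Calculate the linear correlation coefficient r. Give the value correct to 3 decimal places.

-0.121

r = (nΣab − ΣaΣb) / √[(nΣa² − (Σa)²)(nΣb² − (Σb)²)]
Numerator: 10×5155 − 255×203 = -215
Denominator: √[(67530 − 65025)(42470 − 41209)] = √[2505 × 1261] = 1777.3027
r = -215 / 1777.3027 ≈ -0.121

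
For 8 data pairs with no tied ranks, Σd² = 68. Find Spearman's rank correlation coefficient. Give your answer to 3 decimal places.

0.190

ρ = 1 − 6Σd² / [n(n²−1)] = 1 − 6×68 / (8×63)
  = 1 − 408/504 = 1 − 0.8095 ≈ 0.190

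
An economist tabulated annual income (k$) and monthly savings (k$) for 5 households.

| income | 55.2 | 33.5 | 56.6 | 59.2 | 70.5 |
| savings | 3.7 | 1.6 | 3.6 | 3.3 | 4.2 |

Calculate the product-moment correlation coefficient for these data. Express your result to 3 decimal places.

n = 5, Σx = 275, Σy = 16.4, Σx² = 15847.74, Σy² = 57.74, Σxy = 953.06
nΣxy − ΣxΣy = 4765.3 − 4510 = 255.3
nΣx² − (Σx)² = 79238.7 − 75625 = 3613.7; nΣy² − (Σy)² = 288.7 − 268.96 = 19.74
r = 255.3 / √(3613.7 × 19.74) = 255.3 / 267.0851 ≈ 0.956

0.956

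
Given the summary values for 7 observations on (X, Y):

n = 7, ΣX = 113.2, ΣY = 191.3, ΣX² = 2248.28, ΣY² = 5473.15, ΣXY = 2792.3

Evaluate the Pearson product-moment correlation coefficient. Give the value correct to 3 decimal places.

-0.941

r = (nΣXY − ΣXΣY) / √[(nΣX² − (ΣX)²)(nΣY² − (ΣY)²)]
Numerator: 7×2792.3 − 113.2×191.3 = -2109.06
Denominator: √[(15737.96 − 12814.24)(38312.05 − 36595.69)] = √[2923.72 × 1716.36] = 2240.1241
r = -2109.06 / 2240.1241 ≈ -0.941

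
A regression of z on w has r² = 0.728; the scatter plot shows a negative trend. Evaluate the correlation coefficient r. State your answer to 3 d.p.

-0.853

|r| = √0.728 = 0.853
The association is negative, so r = −0.853.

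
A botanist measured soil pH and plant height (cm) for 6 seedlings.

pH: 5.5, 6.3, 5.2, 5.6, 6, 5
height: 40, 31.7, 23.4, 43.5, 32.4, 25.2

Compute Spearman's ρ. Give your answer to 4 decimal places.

0.4286

Rank pH: 3, 6, 2, 4, 5, 1
Rank height: 5, 3, 1, 6, 4, 2
d = rank(pH) − rank(height): -2, 3, 1, -2, 1, -1; Σd² = 20
ρ = 1 − 6Σd² / [n(n²−1)] = 1 − 6×20 / (6×35) = 1 − 120/210 ≈ 0.4286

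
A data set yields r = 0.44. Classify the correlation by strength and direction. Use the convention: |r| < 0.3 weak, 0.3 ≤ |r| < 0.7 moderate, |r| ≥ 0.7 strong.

moderate positive

r = 0.44 > 0 so the relationship is positive.
|r| = 0.44, which falls in the moderate range.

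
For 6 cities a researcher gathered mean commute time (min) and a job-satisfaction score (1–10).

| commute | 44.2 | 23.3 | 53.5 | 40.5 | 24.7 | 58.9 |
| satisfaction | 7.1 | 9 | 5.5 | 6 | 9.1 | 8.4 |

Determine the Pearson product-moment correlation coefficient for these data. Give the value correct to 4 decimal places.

-0.5478

n = 6, Σx = 245.1, Σy = 45.1, Σx² = 11078.33, Σy² = 351.03, Σxy = 1780.3
nΣxy − ΣxΣy = 10681.8 − 11054.01 = -372.21
nΣx² − (Σx)² = 66469.98 − 60074.01 = 6395.97; nΣy² − (Σy)² = 2106.18 − 2034.01 = 72.17
r = -372.21 / √(6395.97 × 72.17) = -372.21 / 679.4094 ≈ -0.5478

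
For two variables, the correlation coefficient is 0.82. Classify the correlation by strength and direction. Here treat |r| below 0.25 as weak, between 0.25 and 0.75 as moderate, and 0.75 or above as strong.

strong positive

r = 0.82 > 0 so the relationship is positive.
|r| = 0.82, which falls in the strong range.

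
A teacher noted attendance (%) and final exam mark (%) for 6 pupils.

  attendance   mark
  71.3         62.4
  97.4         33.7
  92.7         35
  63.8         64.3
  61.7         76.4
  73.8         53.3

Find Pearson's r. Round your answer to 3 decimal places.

n = 6, Σx = 460.7, Σy = 325.1, Σx² = 36487.51, Σy² = 19066.79, Σxy = 23725.76
nΣxy − ΣxΣy = 142354.56 − 149773.57 = -7419.01
nΣx² − (Σx)² = 218925.06 − 212244.49 = 6680.57; nΣy² − (Σy)² = 114400.74 − 105690.01 = 8710.73
r = -7419.01 / √(6680.57 × 8710.73) = -7419.01 / 7628.4102 ≈ -0.973

-0.973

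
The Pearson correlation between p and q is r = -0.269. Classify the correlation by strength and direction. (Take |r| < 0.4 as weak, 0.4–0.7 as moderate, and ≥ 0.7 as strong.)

r = -0.269 < 0 so the relationship is negative.
|r| = 0.269, which falls in the weak range.

weak negative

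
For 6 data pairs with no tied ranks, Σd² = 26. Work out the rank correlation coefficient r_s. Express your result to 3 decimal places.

0.257

ρ = 1 − 6Σd² / [n(n²−1)] = 1 − 6×26 / (6×35)
  = 1 − 156/210 = 1 − 0.7429 ≈ 0.257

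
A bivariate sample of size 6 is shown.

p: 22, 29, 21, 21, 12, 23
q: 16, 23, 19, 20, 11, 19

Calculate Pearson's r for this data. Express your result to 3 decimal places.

0.920

n = 6, Σp = 128, Σq = 108, Σp² = 2880, Σq² = 2028, Σpq = 2407
nΣpq − ΣpΣq = 14442 − 13824 = 618
nΣp² − (Σp)² = 17280 − 16384 = 896; nΣq² − (Σq)² = 12168 − 11664 = 504
r = 618 / √(896 × 504) = 618 / 672.0000 ≈ 0.920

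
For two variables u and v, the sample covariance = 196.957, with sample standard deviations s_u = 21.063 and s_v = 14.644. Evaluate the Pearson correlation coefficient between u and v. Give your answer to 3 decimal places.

0.639

r = Cov(u,v) / (s_u · s_v) = 196.957 / (21.063 × 14.644)
  = 196.957 / 308.4466 ≈ 0.639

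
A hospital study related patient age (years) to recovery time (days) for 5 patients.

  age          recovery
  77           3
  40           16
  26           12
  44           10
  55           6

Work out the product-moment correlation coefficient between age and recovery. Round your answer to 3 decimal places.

-0.831

n = 5, Σx = 242, Σy = 47, Σx² = 13166, Σy² = 545, Σxy = 1953
nΣxy − ΣxΣy = 9765 − 11374 = -1609
nΣx² − (Σx)² = 65830 − 58564 = 7266; nΣy² − (Σy)² = 2725 − 2209 = 516
r = -1609 / √(7266 × 516) = -1609 / 1936.2996 ≈ -0.831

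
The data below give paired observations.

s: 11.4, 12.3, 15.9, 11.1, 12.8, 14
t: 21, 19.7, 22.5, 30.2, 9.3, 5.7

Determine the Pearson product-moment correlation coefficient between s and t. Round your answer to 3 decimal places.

-0.329

n = 6, Σs = 77.5, Σt = 108.4, Σs² = 1017.11, Σt² = 2366.36, Σst = 1373.52
nΣst − ΣsΣt = 8241.12 − 8401 = -159.88
nΣs² − (Σs)² = 6102.66 − 6006.25 = 96.41; nΣt² − (Σt)² = 14198.16 − 11750.56 = 2447.6
r = -159.88 / √(96.41 × 2447.6) = -159.88 / 485.7706 ≈ -0.329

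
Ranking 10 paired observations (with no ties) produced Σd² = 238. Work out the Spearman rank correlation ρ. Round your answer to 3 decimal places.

-0.442

ρ = 1 − 6Σd² / [n(n²−1)] = 1 − 6×238 / (10×99)
  = 1 − 1428/990 = 1 − 1.4424 ≈ -0.442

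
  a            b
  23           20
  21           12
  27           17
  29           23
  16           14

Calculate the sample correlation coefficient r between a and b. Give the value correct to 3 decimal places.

0.735

n = 5, Σa = 116, Σb = 86, Σa² = 2796, Σb² = 1558, Σab = 2062
nΣab − ΣaΣb = 10310 − 9976 = 334
nΣa² − (Σa)² = 13980 − 13456 = 524; nΣb² − (Σb)² = 7790 − 7396 = 394
r = 334 / √(524 × 394) = 334 / 454.3743 ≈ 0.735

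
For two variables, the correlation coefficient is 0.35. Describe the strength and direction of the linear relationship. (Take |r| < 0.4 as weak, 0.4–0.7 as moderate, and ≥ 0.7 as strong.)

weak positive

r = 0.35 > 0 so the relationship is positive.
|r| = 0.35, which falls in the weak range.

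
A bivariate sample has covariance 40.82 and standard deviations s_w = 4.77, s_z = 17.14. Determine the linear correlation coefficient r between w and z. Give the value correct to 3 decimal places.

0.499

r = Cov(w,z) / (s_w · s_z) = 40.82 / (4.77 × 17.14)
  = 40.82 / 81.7578 ≈ 0.499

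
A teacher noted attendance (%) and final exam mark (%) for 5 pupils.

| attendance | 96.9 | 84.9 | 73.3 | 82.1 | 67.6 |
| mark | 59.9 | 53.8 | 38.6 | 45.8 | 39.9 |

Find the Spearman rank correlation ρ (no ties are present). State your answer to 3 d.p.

Rank attendance: 5, 4, 2, 3, 1
Rank mark: 5, 4, 1, 3, 2
d = rank(attendance) − rank(mark): 0, 0, 1, 0, -1; Σd² = 2
ρ = 1 − 6Σd² / [n(n²−1)] = 1 − 6×2 / (5×24) = 1 − 12/120 ≈ 0.900

0.900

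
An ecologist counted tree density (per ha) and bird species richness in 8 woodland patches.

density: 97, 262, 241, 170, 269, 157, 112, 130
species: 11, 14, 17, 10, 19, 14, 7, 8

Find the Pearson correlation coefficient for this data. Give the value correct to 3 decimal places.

n = 8, Σx = 1438, Σy = 100, Σx² = 291488, Σy² = 1376, Σxy = 19665
nΣxy − ΣxΣy = 157320 − 143800 = 13520
nΣx² − (Σx)² = 2331904 − 2067844 = 264060; nΣy² − (Σy)² = 11008 − 10000 = 1008
r = 13520 / √(264060 × 1008) = 13520 / 16314.7933 ≈ 0.829

0.829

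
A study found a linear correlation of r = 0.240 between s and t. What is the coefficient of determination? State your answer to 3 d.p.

0.058

r² = (0.240)² = 0.058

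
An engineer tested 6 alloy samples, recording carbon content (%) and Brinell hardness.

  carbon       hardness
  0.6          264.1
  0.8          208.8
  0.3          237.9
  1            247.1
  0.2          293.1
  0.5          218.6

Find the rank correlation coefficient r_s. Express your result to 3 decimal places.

Rank carbon: 4, 5, 2, 6, 1, 3
Rank hardness: 5, 1, 3, 4, 6, 2
d = rank(carbon) − rank(hardness): -1, 4, -1, 2, -5, 1; Σd² = 48
ρ = 1 − 6Σd² / [n(n²−1)] = 1 − 6×48 / (6×35) = 1 − 288/210 ≈ -0.371

-0.371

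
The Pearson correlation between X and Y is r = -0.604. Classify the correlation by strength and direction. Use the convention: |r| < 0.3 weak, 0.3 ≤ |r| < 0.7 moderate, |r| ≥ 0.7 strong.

moderate negative

r = -0.604 < 0 so the relationship is negative.
|r| = 0.604, which falls in the moderate range.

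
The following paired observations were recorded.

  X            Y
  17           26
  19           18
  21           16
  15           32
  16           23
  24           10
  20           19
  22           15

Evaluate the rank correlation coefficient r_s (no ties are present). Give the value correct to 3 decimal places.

-0.952

Rank X: 3, 4, 6, 1, 2, 8, 5, 7
Rank Y: 7, 4, 3, 8, 6, 1, 5, 2
d = rank(X) − rank(Y): -4, 0, 3, -7, -4, 7, 0, 5; Σd² = 164
ρ = 1 − 6Σd² / [n(n²−1)] = 1 − 6×164 / (8×63) = 1 − 984/504 ≈ -0.952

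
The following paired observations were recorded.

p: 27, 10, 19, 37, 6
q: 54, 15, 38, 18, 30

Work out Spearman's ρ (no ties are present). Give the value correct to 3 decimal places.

0.200

Rank p: 4, 2, 3, 5, 1
Rank q: 5, 1, 4, 2, 3
d = rank(p) − rank(q): -1, 1, -1, 3, -2; Σd² = 16
ρ = 1 − 6Σd² / [n(n²−1)] = 1 − 6×16 / (5×24) = 1 − 96/120 ≈ 0.200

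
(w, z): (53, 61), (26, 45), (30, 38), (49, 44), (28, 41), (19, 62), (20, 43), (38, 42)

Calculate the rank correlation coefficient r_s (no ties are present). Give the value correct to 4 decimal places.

-0.1429

Rank w: 8, 3, 5, 7, 4, 1, 2, 6
Rank z: 7, 6, 1, 5, 2, 8, 4, 3
d = rank(w) − rank(z): 1, -3, 4, 2, 2, -7, -2, 3; Σd² = 96
ρ = 1 − 6Σd² / [n(n²−1)] = 1 − 6×96 / (8×63) = 1 − 576/504 ≈ -0.1429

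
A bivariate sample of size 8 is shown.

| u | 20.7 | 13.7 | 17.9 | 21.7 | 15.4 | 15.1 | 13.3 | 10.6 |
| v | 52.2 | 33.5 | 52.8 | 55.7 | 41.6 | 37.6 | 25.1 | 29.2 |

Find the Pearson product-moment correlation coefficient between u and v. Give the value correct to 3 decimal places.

0.926

n = 8, Σu = 128.4, Σv = 327.7, Σu² = 2161.9, Σv² = 14364.39, Σuv = 5545.05
nΣuv − ΣuΣv = 44360.4 − 42076.68 = 2283.72
nΣu² − (Σu)² = 17295.2 − 16486.56 = 808.64; nΣv² − (Σv)² = 114915.12 − 107387.29 = 7527.83
r = 2283.72 / √(808.64 × 7527.83) = 2283.72 / 2467.2463 ≈ 0.926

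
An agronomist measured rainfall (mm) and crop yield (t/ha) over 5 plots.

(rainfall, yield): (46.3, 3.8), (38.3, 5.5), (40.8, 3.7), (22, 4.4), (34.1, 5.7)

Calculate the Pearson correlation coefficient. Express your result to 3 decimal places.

n = 5, Σx = 181.5, Σy = 23.1, Σx² = 6922.03, Σy² = 110.23, Σxy = 828.72
nΣxy − ΣxΣy = 4143.6 − 4192.65 = -49.05
nΣx² − (Σx)² = 34610.15 − 32942.25 = 1667.9; nΣy² − (Σy)² = 551.15 − 533.61 = 17.54
r = -49.05 / √(1667.9 × 17.54) = -49.05 / 171.0408 ≈ -0.287

-0.287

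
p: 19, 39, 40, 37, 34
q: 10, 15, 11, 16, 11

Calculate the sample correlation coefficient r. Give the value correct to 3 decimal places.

0.556

n = 5, Σp = 169, Σq = 63, Σp² = 6007, Σq² = 823, Σpq = 2181
nΣpq − ΣpΣq = 10905 − 10647 = 258
nΣp² − (Σp)² = 30035 − 28561 = 1474; nΣq² − (Σq)² = 4115 − 3969 = 146
r = 258 / √(1474 × 146) = 258 / 463.9009 ≈ 0.556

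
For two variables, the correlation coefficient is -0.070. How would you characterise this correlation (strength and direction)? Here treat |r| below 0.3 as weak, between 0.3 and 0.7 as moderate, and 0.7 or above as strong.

weak negative

r = -0.070 < 0 so the relationship is negative.
|r| = 0.070, which falls in the weak range.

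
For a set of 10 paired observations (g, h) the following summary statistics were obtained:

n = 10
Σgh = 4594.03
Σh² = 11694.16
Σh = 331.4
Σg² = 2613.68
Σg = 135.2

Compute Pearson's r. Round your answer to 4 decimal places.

0.1518

r = (nΣgh − ΣgΣh) / √[(nΣg² − (Σg)²)(nΣh² − (Σh)²)]
Numerator: 10×4594.03 − 135.2×331.4 = 1135.02
Denominator: √[(26136.8 − 18279.04)(116941.6 − 109825.96)] = √[7857.76 × 7115.64] = 7477.4990
r = 1135.02 / 7477.4990 ≈ 0.1518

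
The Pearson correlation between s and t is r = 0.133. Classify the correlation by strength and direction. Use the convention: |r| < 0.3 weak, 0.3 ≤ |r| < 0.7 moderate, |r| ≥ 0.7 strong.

weak positive

r = 0.133 > 0 so the relationship is positive.
|r| = 0.133, which falls in the weak range.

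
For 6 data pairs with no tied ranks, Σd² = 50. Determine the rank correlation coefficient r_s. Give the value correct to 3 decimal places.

-0.429

ρ = 1 − 6Σd² / [n(n²−1)] = 1 − 6×50 / (6×35)
  = 1 − 300/210 = 1 − 1.4286 ≈ -0.429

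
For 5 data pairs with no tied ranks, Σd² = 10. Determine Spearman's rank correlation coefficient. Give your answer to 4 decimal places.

0.5000

ρ = 1 − 6Σd² / [n(n²−1)] = 1 − 6×10 / (5×24)
  = 1 − 60/120 = 1 − 0.50000 ≈ 0.5000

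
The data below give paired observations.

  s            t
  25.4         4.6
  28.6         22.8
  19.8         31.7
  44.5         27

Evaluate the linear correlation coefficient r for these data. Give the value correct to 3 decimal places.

n = 4, Σs = 118.3, Σt = 86.1, Σs² = 3835.41, Σt² = 2274.89, Σst = 2598.08
nΣst − ΣsΣt = 10392.32 − 10185.63 = 206.69
nΣs² − (Σs)² = 15341.64 − 13994.89 = 1346.75; nΣt² − (Σt)² = 9099.56 − 7413.21 = 1686.35
r = 206.69 / √(1346.75 × 1686.35) = 206.69 / 1507.0142 ≈ 0.137

0.137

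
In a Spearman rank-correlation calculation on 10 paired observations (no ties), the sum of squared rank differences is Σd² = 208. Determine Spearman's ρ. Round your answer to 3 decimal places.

-0.261

ρ = 1 − 6Σd² / [n(n²−1)] = 1 − 6×208 / (10×99)
  = 1 − 1248/990 = 1 − 1.2606 ≈ -0.261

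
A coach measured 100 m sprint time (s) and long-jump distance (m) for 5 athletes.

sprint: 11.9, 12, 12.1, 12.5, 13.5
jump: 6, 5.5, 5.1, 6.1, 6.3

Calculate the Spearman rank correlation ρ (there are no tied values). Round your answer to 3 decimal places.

0.600

Rank sprint: 1, 2, 3, 4, 5
Rank jump: 3, 2, 1, 4, 5
d = rank(sprint) − rank(jump): -2, 0, 2, 0, 0; Σd² = 8
ρ = 1 − 6Σd² / [n(n²−1)] = 1 − 6×8 / (5×24) = 1 − 48/120 ≈ 0.600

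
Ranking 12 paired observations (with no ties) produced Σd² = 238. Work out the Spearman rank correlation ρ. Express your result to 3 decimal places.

0.168

ρ = 1 − 6Σd² / [n(n²−1)] = 1 − 6×238 / (12×143)
  = 1 − 1428/1716 = 1 − 0.8322 ≈ 0.168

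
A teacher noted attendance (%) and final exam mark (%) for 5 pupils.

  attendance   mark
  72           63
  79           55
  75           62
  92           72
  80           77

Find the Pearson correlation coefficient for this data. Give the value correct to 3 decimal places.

n = 5, Σx = 398, Σy = 329, Σx² = 31914, Σy² = 21951, Σxy = 26315
nΣxy − ΣxΣy = 131575 − 130942 = 633
nΣx² − (Σx)² = 159570 − 158404 = 1166; nΣy² − (Σy)² = 109755 − 108241 = 1514
r = 633 / √(1166 × 1514) = 633 / 1328.6550 ≈ 0.476

0.476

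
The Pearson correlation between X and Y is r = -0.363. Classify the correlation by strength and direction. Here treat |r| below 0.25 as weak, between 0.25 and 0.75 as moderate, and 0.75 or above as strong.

r = -0.363 < 0 so the relationship is negative.
|r| = 0.363, which falls in the moderate range.

moderate negative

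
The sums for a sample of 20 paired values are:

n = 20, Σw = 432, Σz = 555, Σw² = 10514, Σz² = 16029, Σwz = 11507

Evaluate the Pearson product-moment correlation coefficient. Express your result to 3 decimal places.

-0.558

r = (nΣwz − ΣwΣz) / √[(nΣw² − (Σw)²)(nΣz² − (Σz)²)]
Numerator: 20×11507 − 432×555 = -9620
Denominator: √[(210280 − 186624)(320580 − 308025)] = √[23656 × 12555] = 17233.7193
r = -9620 / 17233.7193 ≈ -0.558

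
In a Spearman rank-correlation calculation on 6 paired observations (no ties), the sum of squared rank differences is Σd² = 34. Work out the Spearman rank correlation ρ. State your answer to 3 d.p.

0.029

ρ = 1 − 6Σd² / [n(n²−1)] = 1 − 6×34 / (6×35)
  = 1 − 204/210 = 1 − 0.9714 ≈ 0.029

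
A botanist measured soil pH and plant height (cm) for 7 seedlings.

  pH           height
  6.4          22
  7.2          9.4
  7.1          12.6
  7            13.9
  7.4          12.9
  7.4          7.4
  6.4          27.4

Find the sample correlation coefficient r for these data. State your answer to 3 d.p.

n = 7, Σx = 48.9, Σy = 105.6, Σx² = 342.69, Σy² = 1896.26, Σxy = 720.82
nΣxy − ΣxΣy = 5045.74 − 5163.84 = -118.1
nΣx² − (Σx)² = 2398.83 − 2391.21 = 7.62; nΣy² − (Σy)² = 13273.82 − 11151.36 = 2122.46
r = -118.1 / √(7.62 × 2122.46) = -118.1 / 127.1737 ≈ -0.929

-0.929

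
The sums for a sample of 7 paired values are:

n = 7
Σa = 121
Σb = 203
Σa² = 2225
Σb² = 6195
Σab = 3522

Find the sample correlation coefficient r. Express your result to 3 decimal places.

r = (nΣab − ΣaΣb) / √[(nΣa² − (Σa)²)(nΣb² − (Σb)²)]
Numerator: 7×3522 − 121×203 = 91
Denominator: √[(15575 − 14641)(43365 − 41209)] = √[934 × 2156] = 1419.0504
r = 91 / 1419.0504 ≈ 0.064

0.064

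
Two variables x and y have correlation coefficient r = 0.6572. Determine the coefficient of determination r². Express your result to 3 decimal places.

0.432

r² = (0.6572)² = 0.432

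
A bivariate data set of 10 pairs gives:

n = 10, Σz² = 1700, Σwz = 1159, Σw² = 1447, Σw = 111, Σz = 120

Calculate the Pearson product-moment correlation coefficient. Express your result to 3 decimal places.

r = (nΣwz − ΣwΣz) / √[(nΣw² − (Σw)²)(nΣz² − (Σz)²)]
Numerator: 10×1159 − 111×120 = -1730
Denominator: √[(14470 − 12321)(17000 − 14400)] = √[2149 × 2600] = 2363.7682
r = -1730 / 2363.7682 ≈ -0.732

-0.732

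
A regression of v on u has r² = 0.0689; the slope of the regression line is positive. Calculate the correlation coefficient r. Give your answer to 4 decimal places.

0.2625

|r| = √0.0689 = 0.2625
The association is positive, so r = 0.2625.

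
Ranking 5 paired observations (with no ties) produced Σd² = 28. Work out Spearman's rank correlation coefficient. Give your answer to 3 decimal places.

ρ = 1 − 6Σd² / [n(n²−1)] = 1 − 6×28 / (5×24)
  = 1 − 168/120 = 1 − 1.4000 ≈ -0.400

-0.400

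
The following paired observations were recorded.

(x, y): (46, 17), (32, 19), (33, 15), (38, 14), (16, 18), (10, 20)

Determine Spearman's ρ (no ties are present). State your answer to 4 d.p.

Rank x: 6, 3, 4, 5, 2, 1
Rank y: 3, 5, 2, 1, 4, 6
d = rank(x) − rank(y): 3, -2, 2, 4, -2, -5; Σd² = 62
ρ = 1 − 6Σd² / [n(n²−1)] = 1 − 6×62 / (6×35) = 1 − 372/210 ≈ -0.7714

-0.7714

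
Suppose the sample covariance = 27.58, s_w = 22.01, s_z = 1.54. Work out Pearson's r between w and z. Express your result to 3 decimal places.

r = Cov(w,z) / (s_w · s_z) = 27.58 / (22.01 × 1.54)
  = 27.58 / 33.8954 ≈ 0.814

0.814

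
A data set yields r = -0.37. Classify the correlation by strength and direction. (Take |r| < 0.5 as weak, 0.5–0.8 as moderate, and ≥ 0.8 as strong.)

r = -0.37 < 0 so the relationship is negative.
|r| = 0.37, which falls in the weak range.

weak negative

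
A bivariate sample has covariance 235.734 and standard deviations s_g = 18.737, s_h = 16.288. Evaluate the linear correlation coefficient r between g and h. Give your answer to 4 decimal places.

0.7724

r = Cov(g,h) / (s_g · s_h) = 235.734 / (18.737 × 16.288)
  = 235.734 / 305.1883 ≈ 0.7724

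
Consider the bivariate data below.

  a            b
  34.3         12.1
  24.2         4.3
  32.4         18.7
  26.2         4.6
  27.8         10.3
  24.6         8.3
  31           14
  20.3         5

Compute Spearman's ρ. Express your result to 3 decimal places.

0.810

Rank a: 8, 2, 7, 4, 5, 3, 6, 1
Rank b: 6, 1, 8, 2, 5, 4, 7, 3
d = rank(a) − rank(b): 2, 1, -1, 2, 0, -1, -1, -2; Σd² = 16
ρ = 1 − 6Σd² / [n(n²−1)] = 1 − 6×16 / (8×63) = 1 − 96/504 ≈ 0.810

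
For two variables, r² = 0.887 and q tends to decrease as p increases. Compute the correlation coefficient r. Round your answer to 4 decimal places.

-0.9418

|r| = √0.887 = 0.9418
The association is negative, so r = −0.9418.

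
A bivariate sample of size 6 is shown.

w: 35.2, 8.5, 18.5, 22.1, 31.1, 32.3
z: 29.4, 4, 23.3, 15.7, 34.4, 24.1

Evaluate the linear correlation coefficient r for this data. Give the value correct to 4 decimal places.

n = 6, Σw = 147.7, Σz = 130.9, Σw² = 4152.45, Σz² = 3433.91, Σwz = 3695.17
nΣwz − ΣwΣz = 22171.02 − 19333.93 = 2837.09
nΣw² − (Σw)² = 24914.7 − 21815.29 = 3099.41; nΣz² − (Σz)² = 20603.46 − 17134.81 = 3468.65
r = 2837.09 / √(3099.41 × 3468.65) = 2837.09 / 3278.8365 ≈ 0.8653

0.8653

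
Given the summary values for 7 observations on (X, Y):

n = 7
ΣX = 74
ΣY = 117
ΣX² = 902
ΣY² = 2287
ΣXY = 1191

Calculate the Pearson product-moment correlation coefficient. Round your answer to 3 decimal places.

-0.230

r = (nΣXY − ΣXΣY) / √[(nΣX² − (ΣX)²)(nΣY² − (ΣY)²)]
Numerator: 7×1191 − 74×117 = -321
Denominator: √[(6314 − 5476)(16009 − 13689)] = √[838 × 2320] = 1394.3314
r = -321 / 1394.3314 ≈ -0.230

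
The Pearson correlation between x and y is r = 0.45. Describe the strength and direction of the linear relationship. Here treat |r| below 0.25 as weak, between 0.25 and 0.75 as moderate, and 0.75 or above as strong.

r = 0.45 > 0 so the relationship is positive.
|r| = 0.45, which falls in the moderate range.

moderate positive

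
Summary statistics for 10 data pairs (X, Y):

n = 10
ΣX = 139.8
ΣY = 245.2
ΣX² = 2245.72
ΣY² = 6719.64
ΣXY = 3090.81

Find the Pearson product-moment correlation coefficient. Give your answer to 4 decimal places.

r = (nΣXY − ΣXΣY) / √[(nΣX² − (ΣX)²)(nΣY² − (ΣY)²)]
Numerator: 10×3090.81 − 139.8×245.2 = -3370.86
Denominator: √[(22457.2 − 19544.04)(67196.4 − 60123.04)] = √[2913.16 × 7073.36] = 4539.3644
r = -3370.86 / 4539.3644 ≈ -0.7426

-0.7426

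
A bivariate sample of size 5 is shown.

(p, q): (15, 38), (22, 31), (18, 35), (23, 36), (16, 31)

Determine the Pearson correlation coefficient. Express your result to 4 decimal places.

-0.1982

n = 5, Σp = 94, Σq = 171, Σp² = 1818, Σq² = 5887, Σpq = 3206
nΣpq − ΣpΣq = 16030 − 16074 = -44
nΣp² − (Σp)² = 9090 − 8836 = 254; nΣq² − (Σq)² = 29435 − 29241 = 194
r = -44 / √(254 × 194) = -44 / 221.9820 ≈ -0.1982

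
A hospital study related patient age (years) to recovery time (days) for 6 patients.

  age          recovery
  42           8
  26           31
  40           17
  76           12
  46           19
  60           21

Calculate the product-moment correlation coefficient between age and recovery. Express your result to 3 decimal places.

-0.509

n = 6, Σx = 290, Σy = 108, Σx² = 15532, Σy² = 2260, Σxy = 4868
nΣxy − ΣxΣy = 29208 − 31320 = -2112
nΣx² − (Σx)² = 93192 − 84100 = 9092; nΣy² − (Σy)² = 13560 − 11664 = 1896
r = -2112 / √(9092 × 1896) = -2112 / 4151.9191 ≈ -0.509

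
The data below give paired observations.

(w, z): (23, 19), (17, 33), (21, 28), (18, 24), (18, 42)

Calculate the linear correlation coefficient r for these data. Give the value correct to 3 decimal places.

-0.660

n = 5, Σw = 97, Σz = 146, Σw² = 1907, Σz² = 4574, Σwz = 2774
nΣwz − ΣwΣz = 13870 − 14162 = -292
nΣw² − (Σw)² = 9535 − 9409 = 126; nΣz² − (Σz)² = 22870 − 21316 = 1554
r = -292 / √(126 × 1554) = -292 / 442.4975 ≈ -0.660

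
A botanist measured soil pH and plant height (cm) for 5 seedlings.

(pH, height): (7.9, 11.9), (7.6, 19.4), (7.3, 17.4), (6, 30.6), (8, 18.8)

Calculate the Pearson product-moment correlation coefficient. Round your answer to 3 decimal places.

n = 5, Σx = 36.8, Σy = 98.1, Σx² = 273.46, Σy² = 2110.53, Σxy = 702.47
nΣxy − ΣxΣy = 3512.35 − 3610.08 = -97.73
nΣx² − (Σx)² = 1367.3 − 1354.24 = 13.06; nΣy² − (Σy)² = 10552.65 − 9623.61 = 929.04
r = -97.73 / √(13.06 × 929.04) = -97.73 / 110.1511 ≈ -0.887

-0.887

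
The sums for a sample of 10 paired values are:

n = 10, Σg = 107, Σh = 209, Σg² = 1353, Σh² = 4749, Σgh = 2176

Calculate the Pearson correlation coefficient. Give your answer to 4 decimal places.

r = (nΣgh − ΣgΣh) / √[(nΣg² − (Σg)²)(nΣh² − (Σh)²)]
Numerator: 10×2176 − 107×209 = -603
Denominator: √[(13530 − 11449)(47490 − 43681)] = √[2081 × 3809] = 2815.4092
r = -603 / 2815.4092 ≈ -0.2142

-0.2142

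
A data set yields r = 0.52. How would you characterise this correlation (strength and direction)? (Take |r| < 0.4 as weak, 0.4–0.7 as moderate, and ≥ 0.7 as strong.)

moderate positive

r = 0.52 > 0 so the relationship is positive.
|r| = 0.52, which falls in the moderate range.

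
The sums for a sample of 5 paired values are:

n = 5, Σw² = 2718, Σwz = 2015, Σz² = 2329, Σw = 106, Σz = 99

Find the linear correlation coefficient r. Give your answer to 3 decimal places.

-0.201

r = (nΣwz − ΣwΣz) / √[(nΣw² − (Σw)²)(nΣz² − (Σz)²)]
Numerator: 5×2015 − 106×99 = -419
Denominator: √[(13590 − 11236)(11645 − 9801)] = √[2354 × 1844] = 2083.4529
r = -419 / 2083.4529 ≈ -0.201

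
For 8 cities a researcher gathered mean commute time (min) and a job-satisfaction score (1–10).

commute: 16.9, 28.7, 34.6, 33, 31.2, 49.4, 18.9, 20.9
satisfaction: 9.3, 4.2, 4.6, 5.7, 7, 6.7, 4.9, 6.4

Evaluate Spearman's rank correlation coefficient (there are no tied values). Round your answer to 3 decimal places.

-0.190

Rank commute: 1, 4, 7, 6, 5, 8, 2, 3
Rank satisfaction: 8, 1, 2, 4, 7, 6, 3, 5
d = rank(commute) − rank(satisfaction): -7, 3, 5, 2, -2, 2, -1, -2; Σd² = 100
ρ = 1 − 6Σd² / [n(n²−1)] = 1 − 6×100 / (8×63) = 1 − 600/504 ≈ -0.190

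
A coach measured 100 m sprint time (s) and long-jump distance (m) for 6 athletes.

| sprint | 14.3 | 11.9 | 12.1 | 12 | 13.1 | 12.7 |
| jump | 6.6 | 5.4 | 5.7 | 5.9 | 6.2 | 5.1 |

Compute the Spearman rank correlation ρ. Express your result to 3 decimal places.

0.600

Rank sprint: 6, 1, 3, 2, 5, 4
Rank jump: 6, 2, 3, 4, 5, 1
d = rank(sprint) − rank(jump): 0, -1, 0, -2, 0, 3; Σd² = 14
ρ = 1 − 6Σd² / [n(n²−1)] = 1 − 6×14 / (6×35) = 1 − 84/210 ≈ 0.600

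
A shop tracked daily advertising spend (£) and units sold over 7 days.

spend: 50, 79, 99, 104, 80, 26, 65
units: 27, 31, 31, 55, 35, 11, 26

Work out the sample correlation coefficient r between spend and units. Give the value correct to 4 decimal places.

n = 7, Σx = 503, Σy = 216, Σx² = 40659, Σy² = 7698, Σxy = 17364
nΣxy − ΣxΣy = 121548 − 108648 = 12900
nΣx² − (Σx)² = 284613 − 253009 = 31604; nΣy² − (Σy)² = 53886 − 46656 = 7230
r = 12900 / √(31604 × 7230) = 12900 / 15116.1146 ≈ 0.8534

0.8534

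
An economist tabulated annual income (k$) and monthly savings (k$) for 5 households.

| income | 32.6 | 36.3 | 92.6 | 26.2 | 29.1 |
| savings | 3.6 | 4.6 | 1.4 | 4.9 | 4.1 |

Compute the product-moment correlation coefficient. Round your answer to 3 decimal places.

n = 5, Σx = 216.8, Σy = 18.6, Σx² = 12488.46, Σy² = 76.9, Σxy = 661.67
nΣxy − ΣxΣy = 3308.35 − 4032.48 = -724.13
nΣx² − (Σx)² = 62442.3 − 47002.24 = 15440.06; nΣy² − (Σy)² = 384.5 − 345.96 = 38.54
r = -724.13 / √(15440.06 × 38.54) = -724.13 / 771.4013 ≈ -0.939

-0.939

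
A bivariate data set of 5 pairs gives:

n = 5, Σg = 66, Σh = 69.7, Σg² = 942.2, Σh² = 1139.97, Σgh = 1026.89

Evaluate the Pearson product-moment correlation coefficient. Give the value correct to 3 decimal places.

r = (nΣgh − ΣgΣh) / √[(nΣg² − (Σg)²)(nΣh² − (Σh)²)]
Numerator: 5×1026.89 − 66×69.7 = 534.25
Denominator: √[(4711 − 4356)(5699.85 − 4858.09)] = √[355 × 841.76] = 546.6487
r = 534.25 / 546.6487 ≈ 0.977

0.977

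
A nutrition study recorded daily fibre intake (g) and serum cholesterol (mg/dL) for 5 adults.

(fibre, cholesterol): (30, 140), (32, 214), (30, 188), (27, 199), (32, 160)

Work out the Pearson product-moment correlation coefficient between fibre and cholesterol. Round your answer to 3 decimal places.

-0.119

n = 5, Σx = 151, Σy = 901, Σx² = 4577, Σy² = 165941, Σxy = 27181
nΣxy − ΣxΣy = 135905 − 136051 = -146
nΣx² − (Σx)² = 22885 − 22801 = 84; nΣy² − (Σy)² = 829705 − 811801 = 17904
r = -146 / √(84 × 17904) = -146 / 1226.3507 ≈ -0.119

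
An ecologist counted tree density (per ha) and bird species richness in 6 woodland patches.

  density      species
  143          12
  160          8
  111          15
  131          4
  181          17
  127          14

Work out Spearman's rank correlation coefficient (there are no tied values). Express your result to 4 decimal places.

Rank density: 4, 5, 1, 3, 6, 2
Rank species: 3, 2, 5, 1, 6, 4
d = rank(density) − rank(species): 1, 3, -4, 2, 0, -2; Σd² = 34
ρ = 1 − 6Σd² / [n(n²−1)] = 1 − 6×34 / (6×35) = 1 − 204/210 ≈ 0.0286

0.0286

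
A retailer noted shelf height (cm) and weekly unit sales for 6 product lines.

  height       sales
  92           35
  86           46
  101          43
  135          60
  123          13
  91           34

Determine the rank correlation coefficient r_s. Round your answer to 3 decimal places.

0.086

Rank height: 3, 1, 4, 6, 5, 2
Rank sales: 3, 5, 4, 6, 1, 2
d = rank(height) − rank(sales): 0, -4, 0, 0, 4, 0; Σd² = 32
ρ = 1 − 6Σd² / [n(n²−1)] = 1 − 6×32 / (6×35) = 1 − 192/210 ≈ 0.086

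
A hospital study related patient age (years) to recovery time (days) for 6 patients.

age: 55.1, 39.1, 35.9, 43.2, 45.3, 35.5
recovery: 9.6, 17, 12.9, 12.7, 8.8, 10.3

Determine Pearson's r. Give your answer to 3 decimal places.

-0.451

n = 6, Σx = 254.1, Σy = 71.3, Σx² = 11032.21, Σy² = 892.39, Σxy = 2969.7
nΣxy − ΣxΣy = 17818.2 − 18117.33 = -299.13
nΣx² − (Σx)² = 66193.26 − 64566.81 = 1626.45; nΣy² − (Σy)² = 5354.34 − 5083.69 = 270.65
r = -299.13 / √(1626.45 × 270.65) = -299.13 / 663.4747 ≈ -0.451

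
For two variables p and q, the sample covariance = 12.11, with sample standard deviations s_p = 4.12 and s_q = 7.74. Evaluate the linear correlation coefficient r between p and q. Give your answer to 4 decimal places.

r = Cov(p,q) / (s_p · s_q) = 12.11 / (4.12 × 7.74)
  = 12.11 / 31.8888 ≈ 0.3798

0.3798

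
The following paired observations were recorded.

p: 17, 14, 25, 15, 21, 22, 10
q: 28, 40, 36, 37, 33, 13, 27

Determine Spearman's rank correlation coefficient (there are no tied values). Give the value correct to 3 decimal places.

Rank p: 4, 2, 7, 3, 5, 6, 1
Rank q: 3, 7, 5, 6, 4, 1, 2
d = rank(p) − rank(q): 1, -5, 2, -3, 1, 5, -1; Σd² = 66
ρ = 1 − 6Σd² / [n(n²−1)] = 1 − 6×66 / (7×48) = 1 − 396/336 ≈ -0.179

-0.179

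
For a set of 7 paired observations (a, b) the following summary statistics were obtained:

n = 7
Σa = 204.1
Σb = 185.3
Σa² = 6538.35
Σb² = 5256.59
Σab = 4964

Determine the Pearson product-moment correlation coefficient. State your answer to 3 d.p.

r = (nΣab − ΣaΣb) / √[(nΣa² − (Σa)²)(nΣb² − (Σb)²)]
Numerator: 7×4964 − 204.1×185.3 = -3071.73
Denominator: √[(45768.45 − 41656.81)(36796.13 − 34336.09)] = √[4111.64 × 2460.04] = 3180.3772
r = -3071.73 / 3180.3772 ≈ -0.966

-0.966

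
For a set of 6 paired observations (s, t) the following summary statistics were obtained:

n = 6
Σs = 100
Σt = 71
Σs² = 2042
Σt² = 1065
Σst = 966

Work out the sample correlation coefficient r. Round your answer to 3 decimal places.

r = (nΣst − ΣsΣt) / √[(nΣs² − (Σs)²)(nΣt² − (Σt)²)]
Numerator: 6×966 − 100×71 = -1304
Denominator: √[(12252 − 10000)(6390 − 5041)] = √[2252 × 1349] = 1742.9710
r = -1304 / 1742.9710 ≈ -0.748

-0.748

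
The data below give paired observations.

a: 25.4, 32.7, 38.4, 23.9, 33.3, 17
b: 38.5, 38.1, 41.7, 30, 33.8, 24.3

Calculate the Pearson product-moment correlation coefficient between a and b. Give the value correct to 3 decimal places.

n = 6, Σa = 170.7, Σb = 206.4, Σa² = 5158.11, Σb² = 7305.68, Σab = 6080.69
nΣab − ΣaΣb = 36484.14 − 35232.48 = 1251.66
nΣa² − (Σa)² = 30948.66 − 29138.49 = 1810.17; nΣb² − (Σb)² = 43834.08 − 42600.96 = 1233.12
r = 1251.66 / √(1810.17 × 1233.12) = 1251.66 / 1494.0404 ≈ 0.838

0.838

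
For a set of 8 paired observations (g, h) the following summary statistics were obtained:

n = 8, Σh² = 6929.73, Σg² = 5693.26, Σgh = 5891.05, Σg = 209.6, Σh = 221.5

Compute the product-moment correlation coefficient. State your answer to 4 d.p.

0.2188

r = (nΣgh − ΣgΣh) / √[(nΣg² − (Σg)²)(nΣh² − (Σh)²)]
Numerator: 8×5891.05 − 209.6×221.5 = 702
Denominator: √[(45546.08 − 43932.16)(55437.84 − 49062.25)] = √[1613.92 × 6375.59] = 3207.7550
r = 702 / 3207.7550 ≈ 0.2188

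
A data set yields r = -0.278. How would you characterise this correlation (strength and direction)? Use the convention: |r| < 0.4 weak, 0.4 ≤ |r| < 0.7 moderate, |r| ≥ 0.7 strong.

weak negative

r = -0.278 < 0 so the relationship is negative.
|r| = 0.278, which falls in the weak range.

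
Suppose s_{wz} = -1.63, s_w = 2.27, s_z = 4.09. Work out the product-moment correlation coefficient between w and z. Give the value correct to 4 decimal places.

r = Cov(w,z) / (s_w · s_z) = -1.63 / (2.27 × 4.09)
  = -1.63 / 9.2843 ≈ -0.1756

-0.1756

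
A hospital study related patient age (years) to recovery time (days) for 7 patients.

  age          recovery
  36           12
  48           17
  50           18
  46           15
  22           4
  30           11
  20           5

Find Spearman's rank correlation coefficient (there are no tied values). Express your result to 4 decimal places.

0.9643

Rank age: 4, 6, 7, 5, 2, 3, 1
Rank recovery: 4, 6, 7, 5, 1, 3, 2
d = rank(age) − rank(recovery): 0, 0, 0, 0, 1, 0, -1; Σd² = 2
ρ = 1 − 6Σd² / [n(n²−1)] = 1 − 6×2 / (7×48) = 1 − 12/336 ≈ 0.9643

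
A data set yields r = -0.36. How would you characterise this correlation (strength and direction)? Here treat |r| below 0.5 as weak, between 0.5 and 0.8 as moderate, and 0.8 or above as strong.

weak negative

r = -0.36 < 0 so the relationship is negative.
|r| = 0.36, which falls in the weak range.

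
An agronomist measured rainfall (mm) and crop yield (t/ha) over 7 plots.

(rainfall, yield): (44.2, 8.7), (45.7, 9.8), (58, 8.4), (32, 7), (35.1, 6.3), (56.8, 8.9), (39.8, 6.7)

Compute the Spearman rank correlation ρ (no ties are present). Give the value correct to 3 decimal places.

0.643

Rank rainfall: 4, 5, 7, 1, 2, 6, 3
Rank yield: 5, 7, 4, 3, 1, 6, 2
d = rank(rainfall) − rank(yield): -1, -2, 3, -2, 1, 0, 1; Σd² = 20
ρ = 1 − 6Σd² / [n(n²−1)] = 1 − 6×20 / (7×48) = 1 − 120/336 ≈ 0.643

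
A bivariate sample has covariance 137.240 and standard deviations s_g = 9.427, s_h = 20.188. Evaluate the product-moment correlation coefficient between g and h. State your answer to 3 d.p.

r = Cov(g,h) / (s_g · s_h) = 137.240 / (9.427 × 20.188)
  = 137.240 / 190.3123 ≈ 0.721

0.721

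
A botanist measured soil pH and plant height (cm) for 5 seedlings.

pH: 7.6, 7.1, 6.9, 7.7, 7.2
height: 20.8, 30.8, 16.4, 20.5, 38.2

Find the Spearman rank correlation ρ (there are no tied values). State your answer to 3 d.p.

0.100

Rank pH: 4, 2, 1, 5, 3
Rank height: 3, 4, 1, 2, 5
d = rank(pH) − rank(height): 1, -2, 0, 3, -2; Σd² = 18
ρ = 1 − 6Σd² / [n(n²−1)] = 1 − 6×18 / (5×24) = 1 − 108/120 ≈ 0.100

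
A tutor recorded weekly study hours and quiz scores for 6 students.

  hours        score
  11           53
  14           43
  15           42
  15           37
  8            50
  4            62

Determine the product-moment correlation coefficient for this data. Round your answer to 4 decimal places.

-0.9317

n = 6, Σx = 67, Σy = 287, Σx² = 847, Σy² = 14135, Σxy = 3018
nΣxy − ΣxΣy = 18108 − 19229 = -1121
nΣx² − (Σx)² = 5082 − 4489 = 593; nΣy² − (Σy)² = 84810 − 82369 = 2441
r = -1121 / √(593 × 2441) = -1121 / 1203.1263 ≈ -0.9317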